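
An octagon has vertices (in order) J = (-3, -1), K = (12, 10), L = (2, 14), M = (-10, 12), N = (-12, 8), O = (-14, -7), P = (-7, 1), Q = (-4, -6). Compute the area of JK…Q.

261.5

Apply Gauss's area formula: 2A = Σ (x_i·y_{i+1} − x_{i+1}·y_i), indices taken mod 8.
Cross-terms: -18, 148, 164, 64, 196, -63, 46, -14  ⇒  Σ = 523
Area = |Σ|/2 = 261.5.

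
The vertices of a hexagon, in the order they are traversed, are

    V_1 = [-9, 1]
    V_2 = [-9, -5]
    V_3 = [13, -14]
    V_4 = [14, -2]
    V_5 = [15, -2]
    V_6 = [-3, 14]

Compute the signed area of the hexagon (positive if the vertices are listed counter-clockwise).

Apply the surveyor's formula: 2A = Σ (x_i·y_{i+1} − x_{i+1}·y_i), indices taken mod 6.
V_1→V_2: (-9)(-5) − (-9)(1) = 54
V_2→V_3: (-9)(-14) − (13)(-5) = 191
V_3→V_4: (13)(-2) − (14)(-14) = 170
V_4→V_5: (14)(-2) − (15)(-2) = 2
V_5→V_6: (15)(14) − (-3)(-2) = 204
V_6→V_1: (-3)(1) − (-9)(14) = 123
Σ = 744
Signed area = Σ/2 = 372 (positive ⇒ counter-clockwise traversal).

372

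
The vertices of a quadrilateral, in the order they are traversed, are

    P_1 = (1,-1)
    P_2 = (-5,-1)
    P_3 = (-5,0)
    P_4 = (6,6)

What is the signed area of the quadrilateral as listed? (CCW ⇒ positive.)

Apply the shoelace formula: 2A = Σ (x_i·y_{i+1} − x_{i+1}·y_i), indices taken mod 4.
Cross-terms: -6, -5, -30, -12  ⇒  Σ = -53
Signed area = Σ/2 = -26.5 (negative ⇒ clockwise traversal).

-26.5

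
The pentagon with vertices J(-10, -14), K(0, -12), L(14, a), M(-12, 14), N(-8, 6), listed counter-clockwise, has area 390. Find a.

7

The doubled signed area Σ (x_i y_{i+1} − x_{i+1} y_i) is linear in a.
With a=0 it equals 696; the coefficient of a is 12 (from the two edges through L).
So 12·a + 696 = 2·390 = 780 ⇒ a = 7.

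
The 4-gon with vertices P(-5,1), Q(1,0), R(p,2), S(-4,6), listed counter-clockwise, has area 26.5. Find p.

Write out the shoelace sum; only the two edges meeting at R involve p:
2·Area = [(1·2 − p·0) + (p·6 − (-4)·2)] + 25
       = 6·p + 35 = 53
⇒ p = 3.

3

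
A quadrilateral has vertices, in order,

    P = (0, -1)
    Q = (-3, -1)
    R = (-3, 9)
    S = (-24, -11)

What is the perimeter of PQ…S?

68

|PQ| = √((-3)² + (0)²) = √9 = 3
|QR| = √((0)² + (10)²) = √100 = 10
|RS| = √((-21)² + (-20)²) = √841 = 29
|SP| = √((24)² + (10)²) = √676 = 26
Perimeter = 3 + 10 + 29 + 26 = 68.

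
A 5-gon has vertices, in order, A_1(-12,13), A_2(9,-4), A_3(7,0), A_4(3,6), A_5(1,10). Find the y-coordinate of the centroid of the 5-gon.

1481/237

Apply the surveyor's formula. First the cross-terms c_i = x_i·y_{i+1} − x_{i+1}·y_i:
  -69, 28, 42, 24, 133  ⇒  2A = 158, A = 79.
Then Σ (y_i + y_{i+1})·c_i = 2962, so ȳ = 2962 / (6·79) = 1481/237.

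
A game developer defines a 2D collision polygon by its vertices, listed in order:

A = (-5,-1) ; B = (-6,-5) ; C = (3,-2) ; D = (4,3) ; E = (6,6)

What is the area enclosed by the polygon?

46.5

Σ = (19) + (27) + (17) + (6) + (24) = 93
Area = |Σ|/2 = 46.5.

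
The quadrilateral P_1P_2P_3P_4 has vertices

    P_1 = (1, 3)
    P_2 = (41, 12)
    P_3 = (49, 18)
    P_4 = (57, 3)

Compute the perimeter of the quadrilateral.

|P_1P_2| = √((40)² + (9)²) = √1681 = 41
|P_2P_3| = √((8)² + (6)²) = √100 = 10
|P_3P_4| = √((8)² + (-15)²) = √289 = 17
|P_4P_1| = √((-56)² + (0)²) = √3136 = 56
Perimeter = 41 + 10 + 17 + 56 = 124.

124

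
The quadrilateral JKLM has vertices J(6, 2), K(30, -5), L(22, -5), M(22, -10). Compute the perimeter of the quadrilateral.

58

|JK| = √((24)² + (-7)²) = √625 = 25
|KL| = √((-8)² + (0)²) = √64 = 8
|LM| = √((0)² + (-5)²) = √25 = 5
|MJ| = √((-16)² + (12)²) = √400 = 20
Perimeter = 25 + 8 + 5 + 20 = 58.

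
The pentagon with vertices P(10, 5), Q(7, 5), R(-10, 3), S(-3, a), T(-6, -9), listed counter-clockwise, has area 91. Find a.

Write out the shoelace sum; only the two edges meeting at S involve a:
2·Area = [((-10)·a − (-3)·3) + ((-3)·(-9) − (-6)·a)] + 146
       = -4·a + 182 = 182
⇒ a = 0.

0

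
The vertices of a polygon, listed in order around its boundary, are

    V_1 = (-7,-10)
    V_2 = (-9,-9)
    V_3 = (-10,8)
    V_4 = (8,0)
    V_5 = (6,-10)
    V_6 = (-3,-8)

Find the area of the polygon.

218.5

Σ = (-27) + (-162) + (-64) + (-80) + (-78) + (-26) = -437
Area = |Σ|/2 = 218.5.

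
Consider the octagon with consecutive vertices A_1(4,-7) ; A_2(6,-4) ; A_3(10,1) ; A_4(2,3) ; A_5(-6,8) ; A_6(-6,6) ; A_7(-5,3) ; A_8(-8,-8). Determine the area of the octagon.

A_1→A_2: (4)(-4) − (6)(-7) = 26
A_2→A_3: (6)(1) − (10)(-4) = 46
A_3→A_4: (10)(3) − (2)(1) = 28
A_4→A_5: (2)(8) − (-6)(3) = 34
A_5→A_6: (-6)(6) − (-6)(8) = 12
A_6→A_7: (-6)(3) − (-5)(6) = 12
A_7→A_8: (-5)(-8) − (-8)(3) = 64
A_8→A_1: (-8)(-7) − (4)(-8) = 88
Σ = 310
Area = |Σ|/2 = 155.

155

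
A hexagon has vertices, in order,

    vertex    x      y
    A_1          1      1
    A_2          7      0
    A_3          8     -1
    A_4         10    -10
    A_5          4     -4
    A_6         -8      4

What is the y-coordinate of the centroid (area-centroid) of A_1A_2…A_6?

Apply the surveyor's formula. First the cross-terms c_i = x_i·y_{i+1} − x_{i+1}·y_i:
  -7, -7, -70, 0, -16, -12  ⇒  2A = -112, A = -56.
Then Σ (y_i + y_{i+1})·c_i = 710, so ȳ = 710 / (6·(-56)) = -355/168.

-355/168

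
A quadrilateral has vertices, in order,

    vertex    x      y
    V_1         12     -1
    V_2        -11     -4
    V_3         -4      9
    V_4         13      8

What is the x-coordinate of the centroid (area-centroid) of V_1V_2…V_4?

Apply Gauss's area formula. First the cross-terms c_i = x_i·y_{i+1} − x_{i+1}·y_i:
  -59, -115, -149, -109  ⇒  2A = -432, A = -216.
Then Σ (x_i + x_{i+1})·c_i = -2400, so x̄ = -2400 / (6·(-216)) = 50/27.

50/27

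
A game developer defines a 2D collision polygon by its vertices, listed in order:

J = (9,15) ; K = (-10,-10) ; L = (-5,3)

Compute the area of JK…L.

61

J→K: (9)(-10) − (-10)(15) = 60
K→L: (-10)(3) − (-5)(-10) = -80
L→J: (-5)(15) − (9)(3) = -102
Σ = -122
Area = |Σ|/2 = 61.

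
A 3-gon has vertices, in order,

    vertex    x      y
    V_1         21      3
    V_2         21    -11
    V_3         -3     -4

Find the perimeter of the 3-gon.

|V_1V_2| = √((0)² + (-14)²) = √196 = 14
|V_2V_3| = √((-24)² + (7)²) = √625 = 25
|V_3V_1| = √((24)² + (7)²) = √625 = 25
Perimeter = 14 + 25 + 25 = 64.

64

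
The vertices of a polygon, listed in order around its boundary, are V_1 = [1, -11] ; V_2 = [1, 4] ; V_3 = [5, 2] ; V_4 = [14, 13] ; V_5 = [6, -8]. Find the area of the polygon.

Apply the shoelace formula: 2A = Σ (x_i·y_{i+1} − x_{i+1}·y_i), indices taken mod 5.
Σ = (15) + (-18) + (37) + (-190) + (-58) = -214
Area = |Σ|/2 = 107.

107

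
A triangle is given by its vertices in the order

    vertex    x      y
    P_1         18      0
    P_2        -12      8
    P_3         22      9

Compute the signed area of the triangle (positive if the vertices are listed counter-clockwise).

-151

Apply the surveyor's formula: 2A = Σ (x_i·y_{i+1} − x_{i+1}·y_i), indices taken mod 3.
P_1→P_2: (18)(8) − (-12)(0) = 144
P_2→P_3: (-12)(9) − (22)(8) = -284
P_3→P_1: (22)(0) − (18)(9) = -162
Σ = -302
Signed area = Σ/2 = -151 (negative ⇒ clockwise traversal).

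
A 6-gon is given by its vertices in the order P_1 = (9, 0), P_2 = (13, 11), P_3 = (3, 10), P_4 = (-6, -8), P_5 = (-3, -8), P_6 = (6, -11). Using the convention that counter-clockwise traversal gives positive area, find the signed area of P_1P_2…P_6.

Apply Gauss's area formula: 2A = Σ (x_i·y_{i+1} − x_{i+1}·y_i), indices taken mod 6.
P_1→P_2: (9)(11) − (13)(0) = 99
P_2→P_3: (13)(10) − (3)(11) = 97
P_3→P_4: (3)(-8) − (-6)(10) = 36
P_4→P_5: (-6)(-8) − (-3)(-8) = 24
P_5→P_6: (-3)(-11) − (6)(-8) = 81
P_6→P_1: (6)(0) − (9)(-11) = 99
Σ = 436
Signed area = Σ/2 = 218 (positive ⇒ counter-clockwise traversal).

218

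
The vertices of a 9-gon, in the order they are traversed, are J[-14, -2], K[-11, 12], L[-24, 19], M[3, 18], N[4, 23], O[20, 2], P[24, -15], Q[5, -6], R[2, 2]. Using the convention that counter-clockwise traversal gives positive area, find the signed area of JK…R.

Apply the surveyor's formula: 2A = Σ (x_i·y_{i+1} − x_{i+1}·y_i), indices taken mod 9.
Σ = (-190) + (79) + (-489) + (-3) + (-452) + (-348) + (-69) + (22) + (24) = -1426
Signed area = Σ/2 = -713 (negative ⇒ clockwise traversal).

-713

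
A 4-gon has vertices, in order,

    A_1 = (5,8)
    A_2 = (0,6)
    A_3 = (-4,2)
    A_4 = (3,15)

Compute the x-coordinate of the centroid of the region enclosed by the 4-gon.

32/21

Apply Gauss's area formula. First the cross-terms c_i = x_i·y_{i+1} − x_{i+1}·y_i:
  30, 24, -66, -51  ⇒  2A = -63, A = -31.5.
Then Σ (x_i + x_{i+1})·c_i = -288, so x̄ = -288 / (6·(-31.5)) = 32/21.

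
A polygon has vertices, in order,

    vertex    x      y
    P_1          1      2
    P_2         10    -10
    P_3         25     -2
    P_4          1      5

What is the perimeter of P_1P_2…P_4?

60

|P_1P_2| = √((9)² + (-12)²) = √225 = 15
|P_2P_3| = √((15)² + (8)²) = √289 = 17
|P_3P_4| = √((-24)² + (7)²) = √625 = 25
|P_4P_1| = √((0)² + (-3)²) = √9 = 3
Perimeter = 15 + 17 + 25 + 3 = 60.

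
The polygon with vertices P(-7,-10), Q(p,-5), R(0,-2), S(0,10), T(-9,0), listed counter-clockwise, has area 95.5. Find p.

The doubled signed area Σ (x_i y_{i+1} − x_{i+1} y_i) is linear in p.
With p=0 it equals 215; the coefficient of p is 8 (from the two edges through Q).
So 8·p + 215 = 2·95.5 = 191 ⇒ p = -3.

-3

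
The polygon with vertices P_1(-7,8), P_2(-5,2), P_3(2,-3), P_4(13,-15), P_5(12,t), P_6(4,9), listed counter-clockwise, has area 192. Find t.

-5

The doubled signed area Σ (x_i y_{i+1} − x_{i+1} y_i) is linear in t.
With t=0 it equals 429; the coefficient of t is 9 (from the two edges through P_5).
So 9·t + 429 = 2·192 = 384 ⇒ t = -5.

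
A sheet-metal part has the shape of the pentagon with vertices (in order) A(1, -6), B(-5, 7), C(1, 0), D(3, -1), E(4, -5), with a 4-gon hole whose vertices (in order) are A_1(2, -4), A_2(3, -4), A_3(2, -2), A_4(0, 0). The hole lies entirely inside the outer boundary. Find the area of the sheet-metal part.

Outer boundary:
Cross-terms: -23, -7, -1, -11, -19  ⇒  Σ = -61
Area = |Σ|/2 = 30.5.
Hole:
Apply the shoelace formula: 2A = Σ (x_i·y_{i+1} − x_{i+1}·y_i), indices taken mod 4.
A_1→A_2: (2)(-4) − (3)(-4) = 4
A_2→A_3: (3)(-2) − (2)(-4) = 2
A_3→A_4: (2)(0) − (0)(-2) = 0
A_4→A_1: (0)(-4) − (2)(0) = 0
Σ = 6
Area = |Σ|/2 = 3.
Net area = 30.5 − 3 = 27.5.

27.5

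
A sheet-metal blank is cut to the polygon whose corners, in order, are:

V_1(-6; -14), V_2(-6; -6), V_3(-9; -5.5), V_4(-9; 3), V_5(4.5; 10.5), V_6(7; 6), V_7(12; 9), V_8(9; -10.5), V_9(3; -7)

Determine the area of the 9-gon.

Apply the shoelace (surveyor's) formula: 2A = Σ (x_i·y_{i+1} − x_{i+1}·y_i), indices taken mod 9.
Cross-terms: -48, -21, -76.5, -108, -46.5, -9, -207, -31.5, -84  ⇒  Σ = -631.5
Area = |Σ|/2 = 315.75.

315.75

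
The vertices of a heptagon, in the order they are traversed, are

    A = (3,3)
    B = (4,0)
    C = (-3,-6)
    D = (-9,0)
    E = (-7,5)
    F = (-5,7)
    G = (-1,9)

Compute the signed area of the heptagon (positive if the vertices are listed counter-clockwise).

Apply the shoelace (surveyor's) formula: 2A = Σ (x_i·y_{i+1} − x_{i+1}·y_i), indices taken mod 7.
Σ = (-12) + (-24) + (-54) + (-45) + (-24) + (-38) + (-30) = -227
Signed area = Σ/2 = -113.5 (negative ⇒ clockwise traversal).

-113.5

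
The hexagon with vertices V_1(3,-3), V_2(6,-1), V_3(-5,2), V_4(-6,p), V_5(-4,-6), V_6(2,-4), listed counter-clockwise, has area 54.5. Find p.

The doubled signed area Σ (x_i y_{i+1} − x_{i+1} y_i) is linear in p.
With p=0 it equals 104; the coefficient of p is -1 (from the two edges through V_4).
So -1·p + 104 = 2·54.5 = 109 ⇒ p = -5.

-5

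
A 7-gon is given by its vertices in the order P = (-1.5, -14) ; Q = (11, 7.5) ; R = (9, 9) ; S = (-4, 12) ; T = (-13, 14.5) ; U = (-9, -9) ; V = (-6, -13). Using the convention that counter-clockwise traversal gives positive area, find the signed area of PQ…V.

395.625

Apply the shoelace (surveyor's) formula: 2A = Σ (x_i·y_{i+1} − x_{i+1}·y_i), indices taken mod 7.
Σ = (142.75) + (31.5) + (144) + (98) + (247.5) + (63) + (64.5) = 791.25
Signed area = Σ/2 = 395.625 (positive ⇒ counter-clockwise traversal).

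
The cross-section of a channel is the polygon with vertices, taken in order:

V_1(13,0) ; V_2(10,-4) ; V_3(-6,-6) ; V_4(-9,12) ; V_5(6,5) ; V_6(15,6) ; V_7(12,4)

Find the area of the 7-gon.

Apply the shoelace (surveyor's) formula: 2A = Σ (x_i·y_{i+1} − x_{i+1}·y_i), indices taken mod 7.
Σ = (-52) + (-84) + (-126) + (-117) + (-39) + (-12) + (-52) = -482
Area = |Σ|/2 = 241.

241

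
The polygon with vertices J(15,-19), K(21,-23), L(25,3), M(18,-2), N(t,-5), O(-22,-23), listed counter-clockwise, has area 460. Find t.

11

The doubled signed area Σ (x_i y_{i+1} − x_{i+1} y_i) is linear in t.
With t=0 it equals 1151; the coefficient of t is -21 (from the two edges through N).
So -21·t + 1151 = 2·460 = 920 ⇒ t = 11.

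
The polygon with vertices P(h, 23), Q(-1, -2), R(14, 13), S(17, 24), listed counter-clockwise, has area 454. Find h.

Write out the shoelace sum; only the two edges meeting at P involve h:
2·Area = [(17·23 − h·24) + (h·(-2) − (-1)·23)] + 130
       = -26·h + 544 = 908
⇒ h = -14.

-14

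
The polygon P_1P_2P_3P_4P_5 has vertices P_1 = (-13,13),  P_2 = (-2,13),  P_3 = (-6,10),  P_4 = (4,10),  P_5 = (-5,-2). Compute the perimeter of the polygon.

58

|P_1P_2| = √((11)² + (0)²) = √121 = 11
|P_2P_3| = √((-4)² + (-3)²) = √25 = 5
|P_3P_4| = √((10)² + (0)²) = √100 = 10
|P_4P_5| = √((-9)² + (-12)²) = √225 = 15
|P_5P_1| = √((-8)² + (15)²) = √289 = 17
Perimeter = 11 + 5 + 10 + 15 + 17 = 58.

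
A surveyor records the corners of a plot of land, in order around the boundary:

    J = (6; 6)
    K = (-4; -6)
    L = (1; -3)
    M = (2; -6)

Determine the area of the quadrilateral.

Apply the shoelace (surveyor's) formula: 2A = Σ (x_i·y_{i+1} − x_{i+1}·y_i), indices taken mod 4.
J→K: (6)(-6) − (-4)(6) = -12
K→L: (-4)(-3) − (1)(-6) = 18
L→M: (1)(-6) − (2)(-3) = 0
M→J: (2)(6) − (6)(-6) = 48
Σ = 54
Area = |Σ|/2 = 27.

27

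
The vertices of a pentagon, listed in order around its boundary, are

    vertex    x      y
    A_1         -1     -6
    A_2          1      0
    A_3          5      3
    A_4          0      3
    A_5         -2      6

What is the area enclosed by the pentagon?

Apply the surveyor's formula: 2A = Σ (x_i·y_{i+1} − x_{i+1}·y_i), indices taken mod 5.
Cross-terms: 6, 3, 15, 6, 18  ⇒  Σ = 48
Area = |Σ|/2 = 24.

24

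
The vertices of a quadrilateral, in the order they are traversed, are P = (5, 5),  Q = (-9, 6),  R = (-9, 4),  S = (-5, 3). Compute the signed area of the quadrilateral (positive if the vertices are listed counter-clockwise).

23

Apply the shoelace formula: 2A = Σ (x_i·y_{i+1} − x_{i+1}·y_i), indices taken mod 4.
P→Q: (5)(6) − (-9)(5) = 75
Q→R: (-9)(4) − (-9)(6) = 18
R→S: (-9)(3) − (-5)(4) = -7
S→P: (-5)(5) − (5)(3) = -40
Σ = 46
Signed area = Σ/2 = 23 (positive ⇒ counter-clockwise traversal).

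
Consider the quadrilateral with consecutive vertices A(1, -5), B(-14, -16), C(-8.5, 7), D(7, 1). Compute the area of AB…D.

Apply the shoelace (surveyor's) formula: 2A = Σ (x_i·y_{i+1} − x_{i+1}·y_i), indices taken mod 4.
Σ = (-86) + (-234) + (-57.5) + (-36) = -413.5
Area = |Σ|/2 = 206.75.

206.75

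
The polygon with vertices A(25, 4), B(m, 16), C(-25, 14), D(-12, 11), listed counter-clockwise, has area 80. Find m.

-21

The doubled signed area Σ (x_i y_{i+1} − x_{i+1} y_i) is linear in m.
With m=0 it equals 370; the coefficient of m is 10 (from the two edges through B).
So 10·m + 370 = 2·80 = 160 ⇒ m = -21.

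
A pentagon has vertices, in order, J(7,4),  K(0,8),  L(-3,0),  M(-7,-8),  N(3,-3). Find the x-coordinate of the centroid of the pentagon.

Apply Gauss's area formula. First the cross-terms c_i = x_i·y_{i+1} − x_{i+1}·y_i:
  56, 24, 24, 45, 33  ⇒  2A = 182, A = 91.
Then Σ (x_i + x_{i+1})·c_i = 230, so x̄ = 230 / (6·91) = 115/273.

115/273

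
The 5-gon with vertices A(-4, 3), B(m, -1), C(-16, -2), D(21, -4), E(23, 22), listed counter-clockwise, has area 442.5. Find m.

-16

The doubled signed area Σ (x_i y_{i+1} − x_{i+1} y_i) is linear in m.
With m=0 it equals 805; the coefficient of m is -5 (from the two edges through B).
So -5·m + 805 = 2·442.5 = 885 ⇒ m = -16.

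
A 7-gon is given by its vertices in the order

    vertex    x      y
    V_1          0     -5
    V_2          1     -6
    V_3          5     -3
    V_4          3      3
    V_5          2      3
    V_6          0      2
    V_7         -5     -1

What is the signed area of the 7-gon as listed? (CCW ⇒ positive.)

Apply the shoelace (surveyor's) formula: 2A = Σ (x_i·y_{i+1} − x_{i+1}·y_i), indices taken mod 7.
Σ = (5) + (27) + (24) + (3) + (4) + (10) + (25) = 98
Signed area = Σ/2 = 49 (positive ⇒ counter-clockwise traversal).

49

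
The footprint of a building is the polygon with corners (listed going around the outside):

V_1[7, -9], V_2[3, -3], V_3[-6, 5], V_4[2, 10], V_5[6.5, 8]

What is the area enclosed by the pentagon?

115.25

Σ = (6) + (-3) + (-70) + (-49) + (-114.5) = -230.5
Area = |Σ|/2 = 115.25.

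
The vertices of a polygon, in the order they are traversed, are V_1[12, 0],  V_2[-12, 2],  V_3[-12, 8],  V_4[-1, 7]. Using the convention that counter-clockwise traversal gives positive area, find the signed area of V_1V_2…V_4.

Σ = (24) + (-72) + (-76) + (-84) = -208
Signed area = Σ/2 = -104 (negative ⇒ clockwise traversal).

-104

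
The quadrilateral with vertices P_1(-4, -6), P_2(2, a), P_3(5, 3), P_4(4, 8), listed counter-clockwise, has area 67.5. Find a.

Write out the shoelace sum; only the two edges meeting at P_2 involve a:
2·Area = [((-4)·a − 2·(-6)) + (2·3 − 5·a)] + 36
       = -9·a + 54 = 135
⇒ a = -9.

-9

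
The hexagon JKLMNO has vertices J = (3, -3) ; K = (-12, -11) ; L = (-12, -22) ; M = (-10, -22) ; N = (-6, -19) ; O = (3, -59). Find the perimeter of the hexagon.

132

|JK| = √((-15)² + (-8)²) = √289 = 17
|KL| = √((0)² + (-11)²) = √121 = 11
|LM| = √((2)² + (0)²) = √4 = 2
|MN| = √((4)² + (3)²) = √25 = 5
|NO| = √((9)² + (-40)²) = √1681 = 41
|OJ| = √((0)² + (56)²) = √3136 = 56
Perimeter = 17 + 11 + 2 + 5 + 41 + 56 = 132.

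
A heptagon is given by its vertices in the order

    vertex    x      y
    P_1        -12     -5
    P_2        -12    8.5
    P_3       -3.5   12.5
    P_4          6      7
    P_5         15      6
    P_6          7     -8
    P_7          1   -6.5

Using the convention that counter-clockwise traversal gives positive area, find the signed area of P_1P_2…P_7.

-366.625

Σ = (-162) + (-120.25) + (-99.5) + (-69) + (-162) + (-37.5) + (-83) = -733.25
Signed area = Σ/2 = -366.625 (negative ⇒ clockwise traversal).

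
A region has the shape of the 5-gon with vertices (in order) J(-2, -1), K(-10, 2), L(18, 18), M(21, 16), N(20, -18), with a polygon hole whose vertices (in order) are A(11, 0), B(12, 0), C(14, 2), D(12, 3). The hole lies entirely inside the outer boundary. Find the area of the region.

Outer boundary:
Cross-terms: -14, -216, -90, -698, -56  ⇒  Σ = -1074
Area = |Σ|/2 = 537.
Hole:
Apply the surveyor's formula: 2A = Σ (x_i·y_{i+1} − x_{i+1}·y_i), indices taken mod 4.
Cross-terms: 0, 24, 18, -33  ⇒  Σ = 9
Area = |Σ|/2 = 4.5.
Net area = 537 − 4.5 = 532.5.

532.5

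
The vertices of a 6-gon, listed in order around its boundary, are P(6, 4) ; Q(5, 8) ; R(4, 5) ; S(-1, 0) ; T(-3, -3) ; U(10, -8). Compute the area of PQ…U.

Apply Gauss's area formula: 2A = Σ (x_i·y_{i+1} − x_{i+1}·y_i), indices taken mod 6.
Σ = (28) + (-7) + (5) + (3) + (54) + (88) = 171
Area = |Σ|/2 = 85.5.

85.5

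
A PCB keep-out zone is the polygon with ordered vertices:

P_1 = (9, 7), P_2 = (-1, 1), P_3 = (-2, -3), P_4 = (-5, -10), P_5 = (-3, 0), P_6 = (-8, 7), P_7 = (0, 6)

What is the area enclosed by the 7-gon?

63.5

Apply the shoelace (surveyor's) formula: 2A = Σ (x_i·y_{i+1} − x_{i+1}·y_i), indices taken mod 7.
Σ = (16) + (5) + (5) + (-30) + (-21) + (-48) + (-54) = -127
Area = |Σ|/2 = 63.5.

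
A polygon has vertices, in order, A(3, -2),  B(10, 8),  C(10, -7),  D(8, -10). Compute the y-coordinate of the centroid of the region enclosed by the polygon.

Apply the shoelace (surveyor's) formula. First the cross-terms c_i = x_i·y_{i+1} − x_{i+1}·y_i:
  44, -150, -44, 14  ⇒  2A = -136, A = -68.
Then Σ (y_i + y_{i+1})·c_i = 694, so ȳ = 694 / (6·(-68)) = -347/204.

-347/204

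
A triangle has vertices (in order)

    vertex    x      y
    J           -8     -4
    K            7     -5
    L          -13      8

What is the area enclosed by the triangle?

87.5

Apply the shoelace (surveyor's) formula: 2A = Σ (x_i·y_{i+1} − x_{i+1}·y_i), indices taken mod 3.
J→K: (-8)(-5) − (7)(-4) = 68
K→L: (7)(8) − (-13)(-5) = -9
L→J: (-13)(-4) − (-8)(8) = 116
Σ = 175
Area = |Σ|/2 = 87.5.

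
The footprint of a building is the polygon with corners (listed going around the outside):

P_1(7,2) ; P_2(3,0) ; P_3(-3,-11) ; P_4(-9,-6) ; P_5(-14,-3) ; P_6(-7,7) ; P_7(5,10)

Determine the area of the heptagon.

Apply the surveyor's formula: 2A = Σ (x_i·y_{i+1} − x_{i+1}·y_i), indices taken mod 7.
Cross-terms: -6, -33, -81, -57, -119, -105, -60  ⇒  Σ = -461
Area = |Σ|/2 = 230.5.

230.5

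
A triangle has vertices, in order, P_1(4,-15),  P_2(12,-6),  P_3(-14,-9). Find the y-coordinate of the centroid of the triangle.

Apply the surveyor's formula. First the cross-terms c_i = x_i·y_{i+1} − x_{i+1}·y_i:
  156, -192, 246  ⇒  2A = 210, A = 105.
Then Σ (y_i + y_{i+1})·c_i = -6300, so ȳ = -6300 / (6·105) = -10.

-10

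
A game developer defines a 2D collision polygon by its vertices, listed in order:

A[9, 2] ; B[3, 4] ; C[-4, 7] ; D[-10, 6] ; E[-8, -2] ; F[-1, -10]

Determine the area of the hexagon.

Apply the shoelace formula: 2A = Σ (x_i·y_{i+1} − x_{i+1}·y_i), indices taken mod 6.
A→B: (9)(4) − (3)(2) = 30
B→C: (3)(7) − (-4)(4) = 37
C→D: (-4)(6) − (-10)(7) = 46
D→E: (-10)(-2) − (-8)(6) = 68
E→F: (-8)(-10) − (-1)(-2) = 78
F→A: (-1)(2) − (9)(-10) = 88
Σ = 347
Area = |Σ|/2 = 173.5.

173.5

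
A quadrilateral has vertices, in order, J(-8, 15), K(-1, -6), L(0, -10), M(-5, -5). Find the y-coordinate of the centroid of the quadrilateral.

Apply the shoelace formula. First the cross-terms c_i = x_i·y_{i+1} − x_{i+1}·y_i:
  63, 10, -50, -115  ⇒  2A = -92, A = -46.
Then Σ (y_i + y_{i+1})·c_i = 7, so ȳ = 7 / (6·(-46)) = -7/276.

-7/276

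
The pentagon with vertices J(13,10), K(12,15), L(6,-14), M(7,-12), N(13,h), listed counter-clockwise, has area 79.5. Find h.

-5

Write out the shoelace sum; only the two edges meeting at N involve h:
2·Area = [(7·h − 13·(-12)) + (13·10 − 13·h)] + -157
       = -6·h + 129 = 159
⇒ h = -5.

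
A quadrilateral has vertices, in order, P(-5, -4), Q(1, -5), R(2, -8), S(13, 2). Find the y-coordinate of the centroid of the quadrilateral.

-851/291

Apply the surveyor's formula. First the cross-terms c_i = x_i·y_{i+1} − x_{i+1}·y_i:
  29, 2, 108, -42  ⇒  2A = 97, A = 48.5.
Then Σ (y_i + y_{i+1})·c_i = -851, so ȳ = -851 / (6·48.5) = -851/291.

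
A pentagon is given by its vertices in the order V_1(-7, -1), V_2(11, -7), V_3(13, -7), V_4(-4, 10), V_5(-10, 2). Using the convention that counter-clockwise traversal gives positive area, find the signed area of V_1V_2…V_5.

Cross-terms: 60, 14, 102, 92, 24  ⇒  Σ = 292
Signed area = Σ/2 = 146 (positive ⇒ counter-clockwise traversal).

146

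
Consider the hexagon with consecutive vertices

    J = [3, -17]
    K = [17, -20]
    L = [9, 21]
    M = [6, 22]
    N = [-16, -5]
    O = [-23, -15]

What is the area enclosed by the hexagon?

Apply the shoelace formula: 2A = Σ (x_i·y_{i+1} − x_{i+1}·y_i), indices taken mod 6.
Σ = (229) + (537) + (72) + (322) + (125) + (436) = 1721
Area = |Σ|/2 = 860.5.

860.5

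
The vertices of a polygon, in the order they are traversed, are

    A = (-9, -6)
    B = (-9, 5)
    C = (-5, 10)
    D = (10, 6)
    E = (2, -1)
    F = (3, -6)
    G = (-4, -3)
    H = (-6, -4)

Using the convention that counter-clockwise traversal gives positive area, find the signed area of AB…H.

-180

A→B: (-9)(5) − (-9)(-6) = -99
B→C: (-9)(10) − (-5)(5) = -65
C→D: (-5)(6) − (10)(10) = -130
D→E: (10)(-1) − (2)(6) = -22
E→F: (2)(-6) − (3)(-1) = -9
F→G: (3)(-3) − (-4)(-6) = -33
G→H: (-4)(-4) − (-6)(-3) = -2
H→A: (-6)(-6) − (-9)(-4) = 0
Σ = -360
Signed area = Σ/2 = -180 (negative ⇒ clockwise traversal).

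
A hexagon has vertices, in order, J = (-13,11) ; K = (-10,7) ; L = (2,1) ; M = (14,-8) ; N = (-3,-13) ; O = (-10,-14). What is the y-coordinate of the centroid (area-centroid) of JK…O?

-98/23

Apply Gauss's area formula. First the cross-terms c_i = x_i·y_{i+1} − x_{i+1}·y_i:
  19, -24, -30, -206, -88, -292  ⇒  2A = -621, A = -310.5.
Then Σ (y_i + y_{i+1})·c_i = 7938, so ȳ = 7938 / (6·(-310.5)) = -98/23.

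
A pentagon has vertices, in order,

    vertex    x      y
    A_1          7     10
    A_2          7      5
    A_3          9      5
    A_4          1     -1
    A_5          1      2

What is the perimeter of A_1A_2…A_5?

30

|A_1A_2| = √((0)² + (-5)²) = √25 = 5
|A_2A_3| = √((2)² + (0)²) = √4 = 2
|A_3A_4| = √((-8)² + (-6)²) = √100 = 10
|A_4A_5| = √((0)² + (3)²) = √9 = 3
|A_5A_1| = √((6)² + (8)²) = √100 = 10
Perimeter = 5 + 2 + 10 + 3 + 10 = 30.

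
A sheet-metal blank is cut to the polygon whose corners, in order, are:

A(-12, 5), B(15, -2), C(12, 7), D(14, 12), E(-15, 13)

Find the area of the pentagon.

Apply Gauss's area formula: 2A = Σ (x_i·y_{i+1} − x_{i+1}·y_i), indices taken mod 5.
Σ = (-51) + (129) + (46) + (362) + (81) = 567
Area = |Σ|/2 = 283.5.

283.5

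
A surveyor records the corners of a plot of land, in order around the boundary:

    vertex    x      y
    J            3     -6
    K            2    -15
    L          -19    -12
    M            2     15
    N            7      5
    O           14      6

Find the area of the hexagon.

Cross-terms: -33, -309, -261, -95, -28, -102  ⇒  Σ = -828
Area = |Σ|/2 = 414.

414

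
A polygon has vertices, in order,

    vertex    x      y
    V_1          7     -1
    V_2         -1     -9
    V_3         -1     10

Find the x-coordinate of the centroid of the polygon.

Apply the shoelace formula. First the cross-terms c_i = x_i·y_{i+1} − x_{i+1}·y_i:
  -64, -19, -69  ⇒  2A = -152, A = -76.
Then Σ (x_i + x_{i+1})·c_i = -760, so x̄ = -760 / (6·(-76)) = 5/3.

5/3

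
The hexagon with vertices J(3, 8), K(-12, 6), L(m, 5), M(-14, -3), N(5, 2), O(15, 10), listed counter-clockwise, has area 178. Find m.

The doubled signed area Σ (x_i y_{i+1} − x_{i+1} y_i) is linear in m.
With m=0 it equals 221; the coefficient of m is -9 (from the two edges through L).
So -9·m + 221 = 2·178 = 356 ⇒ m = -15.

-15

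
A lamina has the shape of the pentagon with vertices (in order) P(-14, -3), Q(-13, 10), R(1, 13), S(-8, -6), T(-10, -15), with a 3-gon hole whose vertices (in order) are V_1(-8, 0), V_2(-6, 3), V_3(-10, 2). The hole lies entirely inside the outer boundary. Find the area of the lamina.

185

Outer boundary:
Apply the surveyor's formula: 2A = Σ (x_i·y_{i+1} − x_{i+1}·y_i), indices taken mod 5.
Σ = (-179) + (-179) + (98) + (60) + (-180) = -380
Area = |Σ|/2 = 190.
Hole:
Apply the shoelace formula: 2A = Σ (x_i·y_{i+1} − x_{i+1}·y_i), indices taken mod 3.
Σ = (-24) + (18) + (16) = 10
Area = |Σ|/2 = 5.
Net area = 190 − 5 = 185.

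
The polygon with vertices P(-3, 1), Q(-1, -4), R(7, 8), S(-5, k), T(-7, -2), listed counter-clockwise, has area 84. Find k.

7

The doubled signed area Σ (x_i y_{i+1} − x_{i+1} y_i) is linear in k.
With k=0 it equals 70; the coefficient of k is 14 (from the two edges through S).
So 14·k + 70 = 2·84 = 168 ⇒ k = 7.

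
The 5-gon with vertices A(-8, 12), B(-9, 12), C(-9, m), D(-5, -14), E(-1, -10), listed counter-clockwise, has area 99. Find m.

-2

Write out the shoelace sum; only the two edges meeting at C involve m:
2·Area = [((-9)·m − (-9)·12) + ((-9)·(-14) − (-5)·m)] + -44
       = -4·m + 190 = 198
⇒ m = -2.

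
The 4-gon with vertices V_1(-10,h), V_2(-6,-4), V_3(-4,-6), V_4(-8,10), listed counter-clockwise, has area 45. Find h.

The doubled signed area Σ (x_i y_{i+1} − x_{i+1} y_i) is linear in h.
With h=0 it equals 72; the coefficient of h is -2 (from the two edges through V_1).
So -2·h + 72 = 2·45 = 90 ⇒ h = -9.

-9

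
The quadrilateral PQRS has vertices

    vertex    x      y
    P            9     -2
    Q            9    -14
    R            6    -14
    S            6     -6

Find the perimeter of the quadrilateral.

|PQ| = √((0)² + (-12)²) = √144 = 12
|QR| = √((-3)² + (0)²) = √9 = 3
|RS| = √((0)² + (8)²) = √64 = 8
|SP| = √((3)² + (4)²) = √25 = 5
Perimeter = 12 + 3 + 8 + 5 = 28.

28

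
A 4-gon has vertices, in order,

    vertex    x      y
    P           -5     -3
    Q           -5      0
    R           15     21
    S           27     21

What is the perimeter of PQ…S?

84

|PQ| = √((0)² + (3)²) = √9 = 3
|QR| = √((20)² + (21)²) = √841 = 29
|RS| = √((12)² + (0)²) = √144 = 12
|SP| = √((-32)² + (-24)²) = √1600 = 40
Perimeter = 3 + 29 + 12 + 40 = 84.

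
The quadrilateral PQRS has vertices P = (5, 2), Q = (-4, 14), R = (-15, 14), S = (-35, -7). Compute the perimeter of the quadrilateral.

|PQ| = √((-9)² + (12)²) = √225 = 15
|QR| = √((-11)² + (0)²) = √121 = 11
|RS| = √((-20)² + (-21)²) = √841 = 29
|SP| = √((40)² + (9)²) = √1681 = 41
Perimeter = 15 + 11 + 29 + 41 = 96.

96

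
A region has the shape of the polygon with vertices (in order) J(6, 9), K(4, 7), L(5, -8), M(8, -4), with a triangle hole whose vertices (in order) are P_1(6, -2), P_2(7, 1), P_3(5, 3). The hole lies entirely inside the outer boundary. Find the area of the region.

35.5

Outer boundary:
Apply the shoelace (surveyor's) formula: 2A = Σ (x_i·y_{i+1} − x_{i+1}·y_i), indices taken mod 4.
J→K: (6)(7) − (4)(9) = 6
K→L: (4)(-8) − (5)(7) = -67
L→M: (5)(-4) − (8)(-8) = 44
M→J: (8)(9) − (6)(-4) = 96
Σ = 79
Area = |Σ|/2 = 39.5.
Hole:
Apply the shoelace formula: 2A = Σ (x_i·y_{i+1} − x_{i+1}·y_i), indices taken mod 3.
Σ = (20) + (16) + (-28) = 8
Area = |Σ|/2 = 4.
Net area = 39.5 − 4 = 35.5.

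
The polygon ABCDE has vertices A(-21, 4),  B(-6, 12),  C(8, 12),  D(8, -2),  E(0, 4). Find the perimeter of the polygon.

76

|AB| = √((15)² + (8)²) = √289 = 17
|BC| = √((14)² + (0)²) = √196 = 14
|CD| = √((0)² + (-14)²) = √196 = 14
|DE| = √((-8)² + (6)²) = √100 = 10
|EA| = √((-21)² + (0)²) = √441 = 21
Perimeter = 17 + 14 + 14 + 10 + 21 = 76.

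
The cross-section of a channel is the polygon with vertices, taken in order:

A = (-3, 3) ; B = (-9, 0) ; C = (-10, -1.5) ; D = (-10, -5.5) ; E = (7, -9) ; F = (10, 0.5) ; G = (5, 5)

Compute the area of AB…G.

Σ = (27) + (13.5) + (40) + (128.5) + (93.5) + (47.5) + (30) = 380
Area = |Σ|/2 = 190.

190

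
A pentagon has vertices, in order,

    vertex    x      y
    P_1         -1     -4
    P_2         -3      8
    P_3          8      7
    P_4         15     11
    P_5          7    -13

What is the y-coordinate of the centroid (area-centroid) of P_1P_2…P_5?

Apply Gauss's area formula. First the cross-terms c_i = x_i·y_{i+1} − x_{i+1}·y_i:
  -20, -85, -17, -272, -41  ⇒  2A = -435, A = -217.5.
Then Σ (y_i + y_{i+1})·c_i = -420, so ȳ = -420 / (6·(-217.5)) = 28/87.

28/87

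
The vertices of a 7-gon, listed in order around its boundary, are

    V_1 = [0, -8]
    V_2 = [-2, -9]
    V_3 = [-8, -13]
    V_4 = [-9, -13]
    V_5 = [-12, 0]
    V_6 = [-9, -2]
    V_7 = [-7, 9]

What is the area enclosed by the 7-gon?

123

Cross-terms: -16, -46, -13, -156, 24, -95, 56  ⇒  Σ = -246
Area = |Σ|/2 = 123.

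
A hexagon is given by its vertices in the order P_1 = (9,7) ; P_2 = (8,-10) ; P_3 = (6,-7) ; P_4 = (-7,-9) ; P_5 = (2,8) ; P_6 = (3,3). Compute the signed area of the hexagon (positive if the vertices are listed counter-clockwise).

-153.5

P_1→P_2: (9)(-10) − (8)(7) = -146
P_2→P_3: (8)(-7) − (6)(-10) = 4
P_3→P_4: (6)(-9) − (-7)(-7) = -103
P_4→P_5: (-7)(8) − (2)(-9) = -38
P_5→P_6: (2)(3) − (3)(8) = -18
P_6→P_1: (3)(7) − (9)(3) = -6
Σ = -307
Signed area = Σ/2 = -153.5 (negative ⇒ clockwise traversal).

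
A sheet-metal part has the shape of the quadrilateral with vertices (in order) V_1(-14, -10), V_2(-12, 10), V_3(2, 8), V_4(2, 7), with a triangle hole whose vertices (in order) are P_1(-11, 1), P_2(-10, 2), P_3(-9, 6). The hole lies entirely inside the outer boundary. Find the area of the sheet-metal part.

Outer boundary:
Apply the surveyor's formula: 2A = Σ (x_i·y_{i+1} − x_{i+1}·y_i), indices taken mod 4.
Σ = (-260) + (-116) + (-2) + (78) = -300
Area = |Σ|/2 = 150.
Hole:
Apply the surveyor's formula: 2A = Σ (x_i·y_{i+1} − x_{i+1}·y_i), indices taken mod 3.
P_1→P_2: (-11)(2) − (-10)(1) = -12
P_2→P_3: (-10)(6) − (-9)(2) = -42
P_3→P_1: (-9)(1) − (-11)(6) = 57
Σ = 3
Area = |Σ|/2 = 1.5.
Net area = 150 − 1.5 = 148.5.

148.5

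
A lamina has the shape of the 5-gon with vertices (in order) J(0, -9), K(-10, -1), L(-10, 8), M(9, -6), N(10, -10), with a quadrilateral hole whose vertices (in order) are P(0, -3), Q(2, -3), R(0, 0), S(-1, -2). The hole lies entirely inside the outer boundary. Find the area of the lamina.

Outer boundary:
Cross-terms: -90, -90, -12, -30, -90  ⇒  Σ = -312
Area = |Σ|/2 = 156.
Hole:
Cross-terms: 6, 0, 0, 3  ⇒  Σ = 9
Area = |Σ|/2 = 4.5.
Net area = 156 − 4.5 = 151.5.

151.5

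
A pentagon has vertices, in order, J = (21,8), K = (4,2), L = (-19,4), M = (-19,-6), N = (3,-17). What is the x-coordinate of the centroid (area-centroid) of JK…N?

Apply the shoelace formula. First the cross-terms c_i = x_i·y_{i+1} − x_{i+1}·y_i:
  10, 54, 190, 341, 381  ⇒  2A = 976, A = 488.
Then Σ (x_i + x_{i+1})·c_i = -4092, so x̄ = -4092 / (6·488) = -341/244.

-341/244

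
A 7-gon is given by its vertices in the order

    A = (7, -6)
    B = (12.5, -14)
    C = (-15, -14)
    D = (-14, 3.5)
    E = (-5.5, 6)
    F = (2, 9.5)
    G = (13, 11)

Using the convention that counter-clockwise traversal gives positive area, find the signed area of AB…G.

-521

Apply the shoelace (surveyor's) formula: 2A = Σ (x_i·y_{i+1} − x_{i+1}·y_i), indices taken mod 7.
Cross-terms: -23, -385, -248.5, -64.75, -64.25, -101.5, -155  ⇒  Σ = -1042
Signed area = Σ/2 = -521 (negative ⇒ clockwise traversal).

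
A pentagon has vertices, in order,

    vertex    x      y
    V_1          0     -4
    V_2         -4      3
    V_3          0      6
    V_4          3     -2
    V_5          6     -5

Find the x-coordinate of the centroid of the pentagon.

13/51

Apply the surveyor's formula. First the cross-terms c_i = x_i·y_{i+1} − x_{i+1}·y_i:
  -16, -24, -18, -3, -24  ⇒  2A = -85, A = -42.5.
Then Σ (x_i + x_{i+1})·c_i = -65, so x̄ = -65 / (6·(-42.5)) = 13/51.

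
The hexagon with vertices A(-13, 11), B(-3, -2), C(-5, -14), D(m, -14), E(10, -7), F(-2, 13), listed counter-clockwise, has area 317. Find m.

Write out the shoelace sum; only the two edges meeting at D involve m:
2·Area = [((-5)·(-14) − m·(-14)) + (m·(-7) − 10·(-14))] + 354
       = 7·m + 564 = 634
⇒ m = 10.

10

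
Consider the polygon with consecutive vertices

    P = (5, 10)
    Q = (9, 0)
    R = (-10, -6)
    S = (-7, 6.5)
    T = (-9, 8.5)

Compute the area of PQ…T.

192.25

Apply Gauss's area formula: 2A = Σ (x_i·y_{i+1} − x_{i+1}·y_i), indices taken mod 5.
Σ = (-90) + (-54) + (-107) + (-1) + (-132.5) = -384.5
Area = |Σ|/2 = 192.25.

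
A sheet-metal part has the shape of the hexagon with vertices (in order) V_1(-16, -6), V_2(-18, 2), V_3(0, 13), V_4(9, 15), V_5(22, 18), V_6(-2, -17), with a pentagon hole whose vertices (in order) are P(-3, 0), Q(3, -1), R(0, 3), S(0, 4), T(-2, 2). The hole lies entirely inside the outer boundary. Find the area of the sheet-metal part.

Outer boundary:
Apply the shoelace (surveyor's) formula: 2A = Σ (x_i·y_{i+1} − x_{i+1}·y_i), indices taken mod 6.
Σ = (-140) + (-234) + (-117) + (-168) + (-338) + (-260) = -1257
Area = |Σ|/2 = 628.5.
Hole:
Apply the shoelace formula: 2A = Σ (x_i·y_{i+1} − x_{i+1}·y_i), indices taken mod 5.
Σ = (3) + (9) + (0) + (8) + (6) = 26
Area = |Σ|/2 = 13.
Net area = 628.5 − 13 = 615.5.

615.5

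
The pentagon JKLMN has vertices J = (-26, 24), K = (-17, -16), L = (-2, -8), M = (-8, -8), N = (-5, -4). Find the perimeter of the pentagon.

|JK| = √((9)² + (-40)²) = √1681 = 41
|KL| = √((15)² + (8)²) = √289 = 17
|LM| = √((-6)² + (0)²) = √36 = 6
|MN| = √((3)² + (4)²) = √25 = 5
|NJ| = √((-21)² + (28)²) = √1225 = 35
Perimeter = 41 + 17 + 6 + 5 + 35 = 104.

104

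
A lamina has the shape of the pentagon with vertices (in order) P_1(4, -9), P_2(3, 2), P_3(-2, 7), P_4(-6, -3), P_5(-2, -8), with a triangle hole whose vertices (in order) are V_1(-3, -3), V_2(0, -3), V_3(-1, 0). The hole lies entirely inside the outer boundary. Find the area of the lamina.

95.5

Outer boundary:
Apply the shoelace formula: 2A = Σ (x_i·y_{i+1} − x_{i+1}·y_i), indices taken mod 5.
Σ = (35) + (25) + (48) + (42) + (50) = 200
Area = |Σ|/2 = 100.
Hole:
Apply the shoelace formula: 2A = Σ (x_i·y_{i+1} − x_{i+1}·y_i), indices taken mod 3.
Cross-terms: 9, -3, 3  ⇒  Σ = 9
Area = |Σ|/2 = 4.5.
Net area = 100 − 4.5 = 95.5.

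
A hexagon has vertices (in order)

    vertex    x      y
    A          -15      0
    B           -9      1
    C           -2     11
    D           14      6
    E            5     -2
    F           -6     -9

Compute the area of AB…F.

264

Σ = (-15) + (-97) + (-166) + (-58) + (-57) + (-135) = -528
Area = |Σ|/2 = 264.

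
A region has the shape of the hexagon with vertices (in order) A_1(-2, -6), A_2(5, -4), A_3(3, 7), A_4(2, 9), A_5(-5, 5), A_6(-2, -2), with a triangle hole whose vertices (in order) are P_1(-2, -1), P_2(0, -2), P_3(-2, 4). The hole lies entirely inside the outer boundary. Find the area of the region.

Outer boundary:
Cross-terms: 38, 47, 13, 55, 20, 8  ⇒  Σ = 181
Area = |Σ|/2 = 90.5.
Hole:
Cross-terms: 4, -4, 10  ⇒  Σ = 10
Area = |Σ|/2 = 5.
Net area = 90.5 − 5 = 85.5.

85.5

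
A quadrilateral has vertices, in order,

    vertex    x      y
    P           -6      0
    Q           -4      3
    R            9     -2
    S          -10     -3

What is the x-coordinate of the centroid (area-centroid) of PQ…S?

Apply Gauss's area formula. First the cross-terms c_i = x_i·y_{i+1} − x_{i+1}·y_i:
  -18, -19, -47, -18  ⇒  2A = -102, A = -51.
Then Σ (x_i + x_{i+1})·c_i = 420, so x̄ = 420 / (6·(-51)) = -70/51.

-70/51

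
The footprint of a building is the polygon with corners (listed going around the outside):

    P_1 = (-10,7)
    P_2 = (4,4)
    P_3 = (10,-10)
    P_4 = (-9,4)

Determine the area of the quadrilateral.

110.5

Apply the surveyor's formula: 2A = Σ (x_i·y_{i+1} − x_{i+1}·y_i), indices taken mod 4.
Σ = (-68) + (-80) + (-50) + (-23) = -221
Area = |Σ|/2 = 110.5.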